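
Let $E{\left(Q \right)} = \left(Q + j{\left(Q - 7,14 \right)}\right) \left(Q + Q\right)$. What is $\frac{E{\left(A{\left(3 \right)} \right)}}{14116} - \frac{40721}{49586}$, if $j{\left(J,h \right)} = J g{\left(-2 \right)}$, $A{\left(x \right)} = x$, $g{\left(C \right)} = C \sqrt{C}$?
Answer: $- \frac{71740636}{87494497} + \frac{12 i \sqrt{2}}{3529} \approx -0.81994 + 0.0048089 i$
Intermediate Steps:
$g{\left(C \right)} = C^{\frac{3}{2}}$
$j{\left(J,h \right)} = - 2 i J \sqrt{2}$ ($j{\left(J,h \right)} = J \left(-2\right)^{\frac{3}{2}} = J \left(- 2 i \sqrt{2}\right) = - 2 i J \sqrt{2}$)
$E{\left(Q \right)} = 2 Q \left(Q - 2 i \sqrt{2} \left(-7 + Q\right)\right)$ ($E{\left(Q \right)} = \left(Q - 2 i \left(Q - 7\right) \sqrt{2}\right) \left(Q + Q\right) = \left(Q - 2 i \left(-7 + Q\right) \sqrt{2}\right) 2 Q = \left(Q - 2 i \sqrt{2} \left(-7 + Q\right)\right) 2 Q = 2 Q \left(Q - 2 i \sqrt{2} \left(-7 + Q\right)\right)$)
$\frac{E{\left(A{\left(3 \right)} \right)}}{14116} - \frac{40721}{49586} = \frac{2 \cdot 3 \left(3 + 2 i \sqrt{2} \left(7 - 3\right)\right)}{14116} - \frac{40721}{49586} = 2 \cdot 3 \left(3 + 2 i \sqrt{2} \left(7 - 3\right)\right) \frac{1}{14116} - \frac{40721}{49586} = 2 \cdot 3 \left(3 + 2 i \sqrt{2} \cdot 4\right) \frac{1}{14116} - \frac{40721}{49586} = 2 \cdot 3 \left(3 + 8 i \sqrt{2}\right) \frac{1}{14116} - \frac{40721}{49586} = \left(18 + 48 i \sqrt{2}\right) \frac{1}{14116} - \frac{40721}{49586} = \left(\frac{9}{7058} + \frac{12 i \sqrt{2}}{3529}\right) - \frac{40721}{49586} = - \frac{71740636}{87494497} + \frac{12 i \sqrt{2}}{3529}$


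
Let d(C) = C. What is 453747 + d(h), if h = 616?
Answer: 454363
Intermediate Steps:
453747 + d(h) = 453747 + 616 = 454363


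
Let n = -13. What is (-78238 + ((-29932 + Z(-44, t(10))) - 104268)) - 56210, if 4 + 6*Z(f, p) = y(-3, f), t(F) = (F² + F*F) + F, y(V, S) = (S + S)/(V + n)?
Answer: -1074591/4 ≈ -2.6865e+5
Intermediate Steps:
y(V, S) = 2*S/(-13 + V) (y(V, S) = (S + S)/(V - 13) = (2*S)/(-13 + V) = 2*S/(-13 + V))
t(F) = F + 2*F² (t(F) = (F² + F²) + F = 2*F² + F = F + 2*F²)
Z(f, p) = -⅔ - f/48 (Z(f, p) = -⅔ + (2*f/(-13 - 3))/6 = -⅔ + (2*f/(-16))/6 = -⅔ + (2*f*(-1/16))/6 = -⅔ + (-f/8)/6 = -⅔ - f/48)
(-78238 + ((-29932 + Z(-44, t(10))) - 104268)) - 56210 = (-78238 + ((-29932 + (-⅔ - 1/48*(-44))) - 104268)) - 56210 = (-78238 + ((-29932 + (-⅔ + 11/12)) - 104268)) - 56210 = (-78238 + ((-29932 + ¼) - 104268)) - 56210 = (-78238 + (-119727/4 - 104268)) - 56210 = (-78238 - 536799/4) - 56210 = -849751/4 - 56210 = -1074591/4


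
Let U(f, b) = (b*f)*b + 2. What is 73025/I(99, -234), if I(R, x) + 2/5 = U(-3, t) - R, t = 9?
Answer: -15875/74 ≈ -214.53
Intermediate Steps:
U(f, b) = 2 + f*b² (U(f, b) = f*b² + 2 = 2 + f*b²)
I(R, x) = -1207/5 - R (I(R, x) = -⅖ + ((2 - 3*9²) - R) = -⅖ + ((2 - 3*81) - R) = -⅖ + ((2 - 243) - R) = -⅖ + (-241 - R) = -1207/5 - R)
73025/I(99, -234) = 73025/(-1207/5 - 1*99) = 73025/(-1207/5 - 99) = 73025/(-1702/5) = 73025*(-5/1702) = -15875/74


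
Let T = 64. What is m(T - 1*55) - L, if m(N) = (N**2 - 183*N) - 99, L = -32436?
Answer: 30771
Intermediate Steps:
m(N) = -99 + N**2 - 183*N
m(T - 1*55) - L = (-99 + (64 - 1*55)**2 - 183*(64 - 1*55)) - 1*(-32436) = (-99 + (64 - 55)**2 - 183*(64 - 55)) + 32436 = (-99 + 9**2 - 183*9) + 32436 = (-99 + 81 - 1647) + 32436 = -1665 + 32436 = 30771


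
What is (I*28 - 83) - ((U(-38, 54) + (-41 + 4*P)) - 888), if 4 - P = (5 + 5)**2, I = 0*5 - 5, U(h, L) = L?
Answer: 1036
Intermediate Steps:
I = -5 (I = 0 - 5 = -5)
P = -96 (P = 4 - (5 + 5)**2 = 4 - 1*10**2 = 4 - 1*100 = 4 - 100 = -96)
(I*28 - 83) - ((U(-38, 54) + (-41 + 4*P)) - 888) = (-5*28 - 83) - ((54 + (-41 + 4*(-96))) - 888) = (-140 - 83) - ((54 + (-41 - 384)) - 888) = -223 - ((54 - 425) - 888) = -223 - (-371 - 888) = -223 - 1*(-1259) = -223 + 1259 = 1036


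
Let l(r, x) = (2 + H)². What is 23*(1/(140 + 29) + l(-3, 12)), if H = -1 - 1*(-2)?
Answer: 35006/169 ≈ 207.14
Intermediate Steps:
H = 1 (H = -1 + 2 = 1)
l(r, x) = 9 (l(r, x) = (2 + 1)² = 3² = 9)
23*(1/(140 + 29) + l(-3, 12)) = 23*(1/(140 + 29) + 9) = 23*(1/169 + 9) = 23*(1522/169) = 35006/169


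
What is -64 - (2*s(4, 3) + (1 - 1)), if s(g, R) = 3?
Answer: -70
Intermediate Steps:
-64 - (2*s(4, 3) + (1 - 1)) = -64 - (2*3 + (1 - 1)) = -64 - (6 + 0) = -64 - 1*6 = -64 - 6 = -70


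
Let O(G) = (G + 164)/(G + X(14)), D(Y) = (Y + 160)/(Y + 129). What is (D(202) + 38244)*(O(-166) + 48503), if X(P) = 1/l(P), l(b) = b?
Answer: 1426335336257622/768913 ≈ 1.8550e+9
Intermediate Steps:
X(P) = 1/P
D(Y) = (160 + Y)/(129 + Y)
O(G) = (164 + G)/(1/14 + G) (O(G) = (G + 164)/(G + 1/14) = (164 + G)/(G + 1/14) = (164 + G)/(1/14 + G))
(D(202) + 38244)*(O(-166) + 48503) = ((160 + 202)/(129 + 202) + 38244)*(14*(164 - 166)/(1 + 14*(-166)) + 48503) = (362/331 + 38244)*(14*(-2)/(1 - 2324) + 48503) = ((1/331)*362 + 38244)*(14*(-2)/(-2323) + 48503) = (362/331 + 38244)*(14*(-1/2323)*(-2) + 48503) = 12659126*(28/2323 + 48503)/331 = (12659126/331)*(112672497/2323) = 1426335336257622/768913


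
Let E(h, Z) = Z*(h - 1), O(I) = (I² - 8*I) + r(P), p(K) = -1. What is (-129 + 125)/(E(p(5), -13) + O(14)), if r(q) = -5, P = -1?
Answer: -4/105 ≈ -0.038095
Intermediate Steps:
O(I) = -5 + I² - 8*I (O(I) = (I² - 8*I) - 5 = -5 + I² - 8*I)
E(h, Z) = Z*(-1 + h)
(-129 + 125)/(E(p(5), -13) + O(14)) = (-129 + 125)/(-13*(-1 - 1) + (-5 + 14² - 8*14)) = -4/(-13*(-2) + (-5 + 196 - 112)) = -4/(26 + 79) = -4/105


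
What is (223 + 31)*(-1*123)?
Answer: -31242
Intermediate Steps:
(223 + 31)*(-1*123) = 254*(-123) = -31242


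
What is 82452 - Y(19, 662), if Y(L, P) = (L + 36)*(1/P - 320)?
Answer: 66234369/662 ≈ 1.0005e+5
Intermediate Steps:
Y(L, P) = (-320 + 1/P)*(36 + L) (Y(L, P) = (36 + L)*(-320 + 1/P) = (-320 + 1/P)*(36 + L))
82452 - Y(19, 662) = 82452 - (36 + 19 - 320*662*(36 + 19))/662 = 82452 - (36 + 19 - 320*662*55)/662 = 82452 - (36 + 19 - 11651200)/662 = 82452 - (-11651145)/662 = 82452 - 1*(-11651145/662) = 82452 + 11651145/662 = 66234369/662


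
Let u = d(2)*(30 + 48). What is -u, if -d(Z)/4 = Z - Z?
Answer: 0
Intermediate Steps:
d(Z) = 0 (d(Z) = -4*(Z - Z) = -4*0 = 0)
u = 0 (u = 0*(30 + 48) = 0*78 = 0)
-u = -1*0 = 0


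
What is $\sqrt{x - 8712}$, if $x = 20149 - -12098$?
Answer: $3 \sqrt{2615} \approx 153.41$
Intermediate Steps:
$x = 32247$ ($x = 20149 + 12098 = 32247$)
$\sqrt{x - 8712} = \sqrt{32247 - 8712} = \sqrt{23535} = 3 \sqrt{2615}$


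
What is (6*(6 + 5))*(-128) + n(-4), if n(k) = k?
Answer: -8452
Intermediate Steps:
(6*(6 + 5))*(-128) + n(-4) = (6*(6 + 5))*(-128) - 4 = (6*11)*(-128) - 4 = 66*(-128) - 4 = -8448 - 4 = -8452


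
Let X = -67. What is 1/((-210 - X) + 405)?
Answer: 1/262 ≈ 0.0038168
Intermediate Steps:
1/((-210 - X) + 405) = 1/((-210 - 1*(-67)) + 405) = 1/((-210 + 67) + 405) = 1/(-143 + 405) = 1/262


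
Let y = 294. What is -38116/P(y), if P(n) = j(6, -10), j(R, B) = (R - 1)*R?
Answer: -19058/15 ≈ -1270.5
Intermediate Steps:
j(R, B) = R*(-1 + R) (j(R, B) = (-1 + R)*R = R*(-1 + R))
P(n) = 30 (P(n) = 6*(-1 + 6) = 6*5 = 30)
-38116/P(y) = -38116/30 = -38116*1/30 = -19058/15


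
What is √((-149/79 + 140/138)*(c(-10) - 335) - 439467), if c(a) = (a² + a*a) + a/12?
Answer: I*√52218165704858/10902 ≈ 662.83*I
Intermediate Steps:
c(a) = 2*a² + a/12 (c(a) = (a² + a²) + a*(1/12) = 2*a² + a/12)
√((-149/79 + 140/138)*(c(-10) - 335) - 439467) = √((-149/79 + 140/138)*((1/12)*(-10)*(1 + 24*(-10)) - 335) - 439467) = √((-149*1/79 + 140*(1/138))*((1/12)*(-10)*(1 - 240) - 335) - 439467) = √((-149/79 + 70/69)*((1/12)*(-10)*(-239) - 335) - 439467) = √(-4751*(1195/6 - 335)/5451 - 439467) = √(-4751/5451*(-815/6) - 439467) = √(3872065/32706 - 439467) = √(-14369335637/32706) = I*√52218165704858/10902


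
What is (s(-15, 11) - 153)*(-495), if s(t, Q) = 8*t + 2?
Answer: 134145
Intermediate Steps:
s(t, Q) = 2 + 8*t
(s(-15, 11) - 153)*(-495) = ((2 + 8*(-15)) - 153)*(-495) = ((2 - 120) - 153)*(-495) = (-118 - 153)*(-495) = -271*(-495) = 134145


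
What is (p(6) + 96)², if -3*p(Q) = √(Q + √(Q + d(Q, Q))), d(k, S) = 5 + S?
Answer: (288 - √(6 + √17))²/9 ≈ 9013.5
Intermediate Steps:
p(Q) = -√(Q + √(5 + 2*Q))/3 (p(Q) = -√(Q + √(Q + (5 + Q)))/3 = -√(Q + √(5 + 2*Q))/3)
(p(6) + 96)² = (-√(6 + √(5 + 2*6))/3 + 96)² = (-√(6 + √(5 + 12))/3 + 96)² = (-√(6 + √17)/3 + 96)² = (96 - √(6 + √17)/3)²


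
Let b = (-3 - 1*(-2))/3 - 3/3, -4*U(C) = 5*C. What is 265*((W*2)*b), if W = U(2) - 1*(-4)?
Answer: -1060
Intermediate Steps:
U(C) = -5*C/4
W = 3/2 (W = -5/4*2 - 1*(-4) = -5/2 + 4 = 3/2 ≈ 1.5000)
b = -4/3 (b = (-3 + 2)*(⅓) - 3*⅓ = -1*⅓ - 1 = -⅓ - 1 = -4/3 ≈ -1.3333)
265*((W*2)*b) = 265*(((3/2)*2)*(-4/3)) = 265*(3*(-4/3)) = 265*(-4) = -1060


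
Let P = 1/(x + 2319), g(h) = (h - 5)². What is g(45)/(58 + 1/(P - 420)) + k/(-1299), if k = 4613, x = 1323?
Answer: 138497873257/5762066529 ≈ 24.036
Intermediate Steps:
g(h) = (-5 + h)²
P = 1/3642 (P = 1/(1323 + 2319) = 1/3642 ≈ 0.00027457)
g(45)/(58 + 1/(P - 420)) + k/(-1299) = (-5 + 45)²/(58 + 1/(1/3642 - 420)) + 4613/(-1299) = 40²/(58 + 1/(-1529639/3642)) + 4613*(-1/1299) = 1600/(58 - 3642/1529639) - 4613/1299 = 1600/(88715420/1529639) - 4613/1299 = 1600*(1529639/88715420) - 4613/1299 = 122371120/4435771 - 4613/1299 = 138497873257/5762066529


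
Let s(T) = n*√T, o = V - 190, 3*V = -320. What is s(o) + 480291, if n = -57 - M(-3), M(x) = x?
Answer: 480291 - 18*I*√2670 ≈ 4.8029e+5 - 930.1*I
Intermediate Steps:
V = -320/3 (V = (⅓)*(-320) = -320/3 ≈ -106.67)
n = -54 (n = -57 - 1*(-3) = -57 + 3 = -54)
o = -890/3 (o = -320/3 - 190 = -890/3 ≈ -296.67)
s(T) = -54*√T
s(o) + 480291 = -18*I*√2670 + 480291 = 480291 - 18*I*√2670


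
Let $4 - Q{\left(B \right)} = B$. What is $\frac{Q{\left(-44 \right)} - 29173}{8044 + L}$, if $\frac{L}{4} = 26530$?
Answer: $- \frac{29125}{114164} \approx -0.25512$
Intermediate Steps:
$L = 106120$ ($L = 4 \cdot 26530 = 106120$)
$Q{\left(B \right)} = 4 - B$
$\frac{Q{\left(-44 \right)} - 29173}{8044 + L} = \frac{\left(4 - -44\right) - 29173}{8044 + 106120} = \frac{\left(4 + 44\right) - 29173}{114164} = \left(48 - 29173\right) \frac{1}{114164} = \left(-29125\right) \frac{1}{114164} = - \frac{29125}{114164}$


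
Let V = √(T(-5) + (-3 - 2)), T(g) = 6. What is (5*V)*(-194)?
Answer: -970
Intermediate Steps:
V = 1 (V = √(6 + (-3 - 2)) = √(6 - 5) = √1 = 1)
(5*V)*(-194) = (5*1)*(-194) = 5*(-194) = -970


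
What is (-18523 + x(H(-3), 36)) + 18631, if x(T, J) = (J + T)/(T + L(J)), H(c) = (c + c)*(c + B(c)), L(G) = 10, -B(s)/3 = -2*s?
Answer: 7425/68 ≈ 109.19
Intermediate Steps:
B(s) = 6*s (B(s) = -(-6)*s = 6*s)
H(c) = 14*c**2 (H(c) = (c + c)*(c + 6*c) = (2*c)*(7*c) = 14*c**2)
x(T, J) = (J + T)/(10 + T) (x(T, J) = (J + T)/(T + 10) = (J + T)/(10 + T))
(-18523 + x(H(-3), 36)) + 18631 = (-18523 + (36 + 14*(-3)**2)/(10 + 14*(-3)**2)) + 18631 = (-18523 + (36 + 14*9)/(10 + 14*9)) + 18631 = (-18523 + (36 + 126)/(10 + 126)) + 18631 = (-18523 + 162/136) + 18631 = (-18523 + (1/136)*162) + 18631 = (-18523 + 81/68) + 18631 = -1259483/68 + 18631 = 7425/68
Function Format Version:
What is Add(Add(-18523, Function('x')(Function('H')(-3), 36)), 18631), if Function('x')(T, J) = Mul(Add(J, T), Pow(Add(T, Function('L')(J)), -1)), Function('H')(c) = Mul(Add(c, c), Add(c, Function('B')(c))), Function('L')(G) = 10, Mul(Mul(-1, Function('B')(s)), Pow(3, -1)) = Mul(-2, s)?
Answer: Rational(7425, 68) ≈ 109.19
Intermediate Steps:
Function('B')(s) = Mul(6, s) (Function('B')(s) = Mul(-3, Mul(-2, s)) = Mul(6, s))
Function('H')(c) = Mul(14, Pow(c, 2)) (Function('H')(c) = Mul(Add(c, c), Add(c, Mul(6, c))) = Mul(Mul(2, c), Mul(7, c)) = Mul(14, Pow(c, 2)))
Function('x')(T, J) = Mul(Pow(Add(10, T), -1), Add(J, T)) (Function('x')(T, J) = Mul(Add(J, T), Pow(Add(T, 10), -1)) = Mul(Add(J, T), Pow(Add(10, T), -1)) = Mul(Pow(Add(10, T), -1), Add(J, T)))
Add(Add(-18523, Function('x')(Function('H')(-3), 36)), 18631) = Add(Add(-18523, Mul(Pow(Add(10, Mul(14, Pow(-3, 2))), -1), Add(36, Mul(14, Pow(-3, 2))))), 18631) = Add(Add(-18523, Mul(Pow(Add(10, Mul(14, 9)), -1), Add(36, Mul(14, 9)))), 18631) = Add(Add(-18523, Mul(Pow(Add(10, 126), -1), Add(36, 126))), 18631) = Add(Add(-18523, Mul(Pow(136, -1), 162)), 18631) = Add(Add(-18523, Mul(Rational(1, 136), 162)), 18631) = Add(Add(-18523, Rational(81, 68)), 18631) = Add(Rational(-1259483, 68), 18631) = Rational(7425, 68)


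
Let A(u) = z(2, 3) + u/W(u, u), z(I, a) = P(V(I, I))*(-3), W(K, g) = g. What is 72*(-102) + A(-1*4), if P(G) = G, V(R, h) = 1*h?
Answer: -7349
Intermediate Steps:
V(R, h) = h
z(I, a) = -3*I (z(I, a) = I*(-3) = -3*I)
A(u) = -5 (A(u) = -3*2 + u/u = -6 + 1 = -5)
72*(-102) + A(-1*4) = 72*(-102) - 5 = -7344 - 5 = -7349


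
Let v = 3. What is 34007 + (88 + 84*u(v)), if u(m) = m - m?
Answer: 34095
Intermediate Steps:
u(m) = 0
34007 + (88 + 84*u(v)) = 34007 + (88 + 84*0) = 34007 + (88 + 0) = 34007 + 88 = 34095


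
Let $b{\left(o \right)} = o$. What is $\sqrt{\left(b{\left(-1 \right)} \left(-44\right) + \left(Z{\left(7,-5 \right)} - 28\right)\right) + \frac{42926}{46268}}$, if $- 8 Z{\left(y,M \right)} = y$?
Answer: $\frac{9 \sqrt{424254426}}{46268} \approx 4.0066$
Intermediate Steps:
$Z{\left(y,M \right)} = - \frac{y}{8}$
$\sqrt{\left(b{\left(-1 \right)} \left(-44\right) + \left(Z{\left(7,-5 \right)} - 28\right)\right) + \frac{42926}{46268}} = \sqrt{\left(\left(-1\right) \left(-44\right) - \frac{231}{8}\right) + \frac{42926}{46268}} = \sqrt{\left(44 - \frac{231}{8}\right) + 42926 \cdot \frac{1}{46268}} = \sqrt{\left(44 - \frac{231}{8}\right) + \frac{21463}{23134}} = \sqrt{\frac{121}{8} + \frac{21463}{23134}} = \sqrt{\frac{1485459}{92536}} = \frac{9 \sqrt{424254426}}{46268}$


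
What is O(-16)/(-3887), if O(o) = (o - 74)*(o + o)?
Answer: -2880/3887 ≈ -0.74093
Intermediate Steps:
O(o) = 2*o*(-74 + o) (O(o) = (-74 + o)*(2*o) = 2*o*(-74 + o))
O(-16)/(-3887) = (2*(-16)*(-74 - 16))/(-3887) = (2*(-16)*(-90))*(-1/3887) = 2880*(-1/3887) = -2880/3887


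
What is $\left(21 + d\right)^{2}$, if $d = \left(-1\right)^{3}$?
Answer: $400$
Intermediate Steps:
$d = -1$
$\left(21 + d\right)^{2} = \left(21 - 1\right)^{2} = 20^{2} = 400$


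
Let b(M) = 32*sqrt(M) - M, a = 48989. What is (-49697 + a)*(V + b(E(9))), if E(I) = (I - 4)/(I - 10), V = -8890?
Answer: 6290580 - 22656*I*sqrt(5) ≈ 6.2906e+6 - 50660.0*I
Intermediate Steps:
E(I) = (-4 + I)/(-10 + I)
b(M) = -M + 32*sqrt(M)
(-49697 + a)*(V + b(E(9))) = (-49697 + 48989)*(-8890 + (-(-4 + 9)/(-10 + 9) + 32*sqrt((-4 + 9)/(-10 + 9)))) = -708*(-8890 + (-5/(-1) + 32*sqrt(5/(-1)))) = -708*(-8890 + (-(-1)*5 + 32*sqrt(-1*5))) = -708*(-8890 + (-1*(-5) + 32*sqrt(-5))) = -708*(-8890 + (5 + 32*(I*sqrt(5)))) = -708*(-8890 + (5 + 32*I*sqrt(5))) = -708*(-8885 + 32*I*sqrt(5)) = 6290580 - 22656*I*sqrt(5)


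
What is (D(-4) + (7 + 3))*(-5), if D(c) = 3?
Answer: -65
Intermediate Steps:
(D(-4) + (7 + 3))*(-5) = (3 + (7 + 3))*(-5) = (3 + 10)*(-5) = 13*(-5) = -65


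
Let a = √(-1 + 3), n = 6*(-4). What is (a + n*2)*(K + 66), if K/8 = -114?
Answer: 40608 - 846*√2 ≈ 39412.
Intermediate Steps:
n = -24
K = -912 (K = 8*(-114) = -912)
a = √2 ≈ 1.4142
(a + n*2)*(K + 66) = (√2 - 24*2)*(-912 + 66) = (√2 - 48)*(-846) = (-48 + √2)*(-846) = 40608 - 846*√2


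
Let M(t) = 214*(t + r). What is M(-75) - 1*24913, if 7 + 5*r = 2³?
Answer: -204601/5 ≈ -40920.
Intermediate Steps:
r = ⅕ (r = -7/5 + (⅕)*2³ = -7/5 + (⅕)*8 = -7/5 + 8/5 = ⅕ ≈ 0.20000)
M(t) = 214/5 + 214*t (M(t) = 214*(t + ⅕) = 214*(⅕ + t) = 214/5 + 214*t)
M(-75) - 1*24913 = (214/5 + 214*(-75)) - 1*24913 = (214/5 - 16050) - 24913 = -80036/5 - 24913 = -204601/5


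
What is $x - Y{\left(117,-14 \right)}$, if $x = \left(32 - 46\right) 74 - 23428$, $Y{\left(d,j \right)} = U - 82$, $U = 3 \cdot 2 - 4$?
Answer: $-24384$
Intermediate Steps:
$U = 2$ ($U = 6 - 4 = 2$)
$Y{\left(d,j \right)} = -80$ ($Y{\left(d,j \right)} = 2 - 82 = -80$)
$x = -24464$ ($x = \left(-14\right) 74 - 23428 = -1036 - 23428 = -24464$)
$x - Y{\left(117,-14 \right)} = -24464 - -80 = -24464 + 80 = -24384$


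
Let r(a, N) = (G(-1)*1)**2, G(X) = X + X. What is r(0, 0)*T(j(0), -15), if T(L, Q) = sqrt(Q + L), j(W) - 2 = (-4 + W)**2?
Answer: 4*sqrt(3) ≈ 6.9282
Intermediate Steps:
G(X) = 2*X
j(W) = 2 + (-4 + W)**2
T(L, Q) = sqrt(L + Q)
r(a, N) = 4 (r(a, N) = ((2*(-1))*1)**2 = (-2*1)**2 = (-2)**2 = 4)
r(0, 0)*T(j(0), -15) = 4*sqrt((2 + (-4 + 0)**2) - 15) = 4*sqrt((2 + (-4)**2) - 15) = 4*sqrt((2 + 16) - 15) = 4*sqrt(18 - 15) = 4*sqrt(3)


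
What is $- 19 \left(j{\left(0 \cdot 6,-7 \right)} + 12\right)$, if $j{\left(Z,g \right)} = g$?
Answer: $-95$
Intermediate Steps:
$- 19 \left(j{\left(0 \cdot 6,-7 \right)} + 12\right) = - 19 \left(-7 + 12\right) = \left(-19\right) 5 = -95$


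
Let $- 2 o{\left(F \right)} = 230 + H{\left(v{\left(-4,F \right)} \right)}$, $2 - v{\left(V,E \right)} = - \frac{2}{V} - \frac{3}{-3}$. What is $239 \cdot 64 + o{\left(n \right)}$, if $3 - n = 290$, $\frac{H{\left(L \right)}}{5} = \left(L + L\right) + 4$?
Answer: $\frac{30337}{2} \approx 15169.0$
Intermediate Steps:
$v{\left(V,E \right)} = 1 + \frac{2}{V}$ ($v{\left(V,E \right)} = 2 - \left(- \frac{2}{V} - \frac{3}{-3}\right) = 2 - \left(- \frac{2}{V} - -1\right) = 2 - \left(- \frac{2}{V} + 1\right) = 2 - \left(1 - \frac{2}{V}\right) = 1 + \frac{2}{V}$)
$H{\left(L \right)} = 20 + 10 L$ ($H{\left(L \right)} = 5 \left(\left(L + L\right) + 4\right) = 5 \left(2 L + 4\right) = 5 \left(4 + 2 L\right) = 20 + 10 L$)
$n = -287$ ($n = 3 - 290 = -287$)
$o{\left(F \right)} = - \frac{255}{2}$ ($o{\left(F \right)} = - \frac{230 + \left(20 + 10 \frac{2 - 4}{-4}\right)}{2} = - \frac{230 + \left(20 + 10 \left(\left(- \frac{1}{4}\right) \left(-2\right)\right)\right)}{2} = - \frac{230 + \left(20 + 10 \cdot \frac{1}{2}\right)}{2} = - \frac{230 + \left(20 + 5\right)}{2} = - \frac{230 + 25}{2} = \left(- \frac{1}{2}\right) 255 = - \frac{255}{2}$)
$239 \cdot 64 + o{\left(n \right)} = 239 \cdot 64 - \frac{255}{2} = 15296 - \frac{255}{2} = \frac{30337}{2}$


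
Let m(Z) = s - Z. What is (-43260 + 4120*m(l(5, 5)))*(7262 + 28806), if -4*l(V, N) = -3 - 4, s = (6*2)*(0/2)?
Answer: -1820351960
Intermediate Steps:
s = 0 (s = 12*(0*(½)) = 12*0 = 0)
l(V, N) = 7/4 (l(V, N) = -(-3 - 4)/4 = -¼*(-7) = 7/4)
m(Z) = -Z (m(Z) = 0 - Z = -Z)
(-43260 + 4120*m(l(5, 5)))*(7262 + 28806) = (-43260 + 4120*(-1*7/4))*(7262 + 28806) = (-43260 + 4120*(-7/4))*36068 = (-43260 - 7210)*36068 = -50470*36068 = -1820351960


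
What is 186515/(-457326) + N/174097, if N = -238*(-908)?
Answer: 557632571/669067938 ≈ 0.83345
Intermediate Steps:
N = 216104
186515/(-457326) + N/174097 = 186515/(-457326) + 216104/174097 = 186515*(-1/457326) + 216104*(1/174097) = -186515/457326 + 1816/1463 = 557632571/669067938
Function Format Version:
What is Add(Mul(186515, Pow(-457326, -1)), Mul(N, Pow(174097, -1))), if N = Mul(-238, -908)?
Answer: Rational(557632571, 669067938) ≈ 0.83345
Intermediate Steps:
N = 216104
Add(Mul(186515, Pow(-457326, -1)), Mul(N, Pow(174097, -1))) = Add(Mul(186515, Pow(-457326, -1)), Mul(216104, Pow(174097, -1))) = Add(Mul(186515, Rational(-1, 457326)), Mul(216104, Rational(1, 174097))) = Add(Rational(-186515, 457326), Rational(1816, 1463)) = Rational(557632571, 669067938)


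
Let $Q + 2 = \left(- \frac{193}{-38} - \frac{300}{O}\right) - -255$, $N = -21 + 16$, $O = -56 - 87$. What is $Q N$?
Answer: $- \frac{7069005}{5434} \approx -1300.9$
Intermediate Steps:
$O = -143$ ($O = -56 - 87 = -143$)
$N = -5$
$Q = \frac{1413801}{5434}$ ($Q = -2 - - \frac{1424669}{5434} = -2 + \left(\left(\left(-193\right) \left(- \frac{1}{38}\right) - - \frac{300}{143}\right) + 255\right) = -2 + \left(\left(\frac{193}{38} + \frac{300}{143}\right) + 255\right) = -2 + \left(\frac{38999}{5434} + 255\right) = -2 + \frac{1424669}{5434} = \frac{1413801}{5434} \approx 260.18$)
$Q N = \frac{1413801}{5434} \left(-5\right) = - \frac{7069005}{5434}$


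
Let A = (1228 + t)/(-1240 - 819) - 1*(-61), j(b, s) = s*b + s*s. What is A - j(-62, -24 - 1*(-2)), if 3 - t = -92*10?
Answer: -3681584/2059 ≈ -1788.0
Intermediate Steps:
t = 923 (t = 3 - (-92)*10 = 3 - 1*(-920) = 3 + 920 = 923)
j(b, s) = s**2 + b*s (j(b, s) = b*s + s**2 = s**2 + b*s)
A = 123448/2059 (A = (1228 + 923)/(-1240 - 819) - 1*(-61) = 2151/(-2059) + 61 = 2151*(-1/2059) + 61 = -2151/2059 + 61 = 123448/2059 ≈ 59.955)
A - j(-62, -24 - 1*(-2)) = 123448/2059 - (-24 - 1*(-2))*(-62 + (-24 - 1*(-2))) = 123448/2059 - (-24 + 2)*(-62 + (-24 + 2)) = 123448/2059 - (-22)*(-62 - 22) = 123448/2059 - (-22)*(-84) = 123448/2059 - 1*1848 = 123448/2059 - 1848 = -3681584/2059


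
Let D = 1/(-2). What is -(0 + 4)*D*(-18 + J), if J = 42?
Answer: 48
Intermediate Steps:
D = -½ ≈ -0.50000
-(0 + 4)*D*(-18 + J) = -(0 + 4)*(-½)*(-18 + 42) = -4*(-½)*24 = -(-2)*24 = -1*(-48) = 48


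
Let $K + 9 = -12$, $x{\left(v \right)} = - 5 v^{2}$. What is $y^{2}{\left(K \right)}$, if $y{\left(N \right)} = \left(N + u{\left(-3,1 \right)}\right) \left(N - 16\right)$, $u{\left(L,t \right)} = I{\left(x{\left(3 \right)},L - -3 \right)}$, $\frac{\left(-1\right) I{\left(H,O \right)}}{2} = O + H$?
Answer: $6517809$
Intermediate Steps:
$I{\left(H,O \right)} = - 2 H - 2 O$ ($I{\left(H,O \right)} = - 2 \left(O + H\right) = - 2 \left(H + O\right) = - 2 H - 2 O$)
$u{\left(L,t \right)} = 84 - 2 L$ ($u{\left(L,t \right)} = - 2 \left(- 5 \cdot 3^{2}\right) - 2 \left(L - -3\right) = - 2 \left(\left(-5\right) 9\right) - 2 \left(L + 3\right) = \left(-2\right) \left(-45\right) - 2 \left(3 + L\right) = 90 - \left(6 + 2 L\right) = 84 - 2 L$)
$K = -21$ ($K = -9 - 12 = -21$)
$y{\left(N \right)} = \left(-16 + N\right) \left(90 + N\right)$ ($y{\left(N \right)} = \left(N + \left(84 - -6\right)\right) \left(N - 16\right) = \left(N + \left(84 + 6\right)\right) \left(-16 + N\right) = \left(N + 90\right) \left(-16 + N\right) = \left(90 + N\right) \left(-16 + N\right) = \left(-16 + N\right) \left(90 + N\right)$)
$y^{2}{\left(K \right)} = \left(-1440 + \left(-21\right)^{2} + 74 \left(-21\right)\right)^{2} = \left(-1440 + 441 - 1554\right)^{2} = \left(-2553\right)^{2} = 6517809$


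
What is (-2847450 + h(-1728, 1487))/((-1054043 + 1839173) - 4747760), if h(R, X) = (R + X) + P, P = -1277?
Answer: 1424484/1981315 ≈ 0.71896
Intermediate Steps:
h(R, X) = -1277 + R + X (h(R, X) = (R + X) - 1277 = -1277 + R + X)
(-2847450 + h(-1728, 1487))/((-1054043 + 1839173) - 4747760) = (-2847450 + (-1277 - 1728 + 1487))/((-1054043 + 1839173) - 4747760) = (-2847450 - 1518)/(785130 - 4747760) = -2848968/(-3962630) = -2848968*(-1/3962630) = 1424484/1981315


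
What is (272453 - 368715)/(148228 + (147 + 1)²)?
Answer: -48131/85066 ≈ -0.56581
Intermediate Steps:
(272453 - 368715)/(148228 + (147 + 1)²) = -96262/(148228 + 148²) = -96262/(148228 + 21904) = -96262/170132 = -96262*1/170132 = -48131/85066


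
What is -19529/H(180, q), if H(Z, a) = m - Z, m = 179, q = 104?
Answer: 19529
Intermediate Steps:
H(Z, a) = 179 - Z
-19529/H(180, q) = -19529/(179 - 1*180) = -19529/(179 - 180) = -19529/(-1) = -19529*(-1) = 19529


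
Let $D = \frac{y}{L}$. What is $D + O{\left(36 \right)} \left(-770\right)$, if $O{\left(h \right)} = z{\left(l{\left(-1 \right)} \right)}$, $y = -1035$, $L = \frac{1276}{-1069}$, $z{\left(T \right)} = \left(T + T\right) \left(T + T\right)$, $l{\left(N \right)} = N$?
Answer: $- \frac{2823665}{1276} \approx -2212.9$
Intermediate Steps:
$z{\left(T \right)} = 4 T^{2}$ ($z{\left(T \right)} = 2 T 2 T = 4 T^{2}$)
$L = - \frac{1276}{1069}$ ($L = 1276 \left(- \frac{1}{1069}\right) = - \frac{1276}{1069} \approx -1.1936$)
$O{\left(h \right)} = 4$ ($O{\left(h \right)} = 4 \left(-1\right)^{2} = 4 \cdot 1 = 4$)
$D = \frac{1106415}{1276}$ ($D = - \frac{1035}{- \frac{1276}{1069}} = \left(-1035\right) \left(- \frac{1069}{1276}\right) = \frac{1106415}{1276} \approx 867.1$)
$D + O{\left(36 \right)} \left(-770\right) = \frac{1106415}{1276} + 4 \left(-770\right) = \frac{1106415}{1276} - 3080 = - \frac{2823665}{1276}$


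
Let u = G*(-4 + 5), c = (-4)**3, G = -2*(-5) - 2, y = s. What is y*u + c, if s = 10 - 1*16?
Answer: -112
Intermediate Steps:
s = -6 (s = 10 - 16 = -6)
y = -6
G = 8 (G = 10 - 2 = 8)
c = -64
u = 8 (u = 8*(-4 + 5) = 8*1 = 8)
y*u + c = -6*8 - 64 = -48 - 64 = -112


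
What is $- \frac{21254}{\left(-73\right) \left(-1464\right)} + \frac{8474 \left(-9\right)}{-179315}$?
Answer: $\frac{2169769471}{9581876340} \approx 0.22645$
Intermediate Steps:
$- \frac{21254}{\left(-73\right) \left(-1464\right)} + \frac{8474 \left(-9\right)}{-179315} = - \frac{21254}{106872} - - \frac{76266}{179315} = \left(-21254\right) \frac{1}{106872} + \frac{76266}{179315} = - \frac{10627}{53436} + \frac{76266}{179315} = \frac{2169769471}{9581876340}$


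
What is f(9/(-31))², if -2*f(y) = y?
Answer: 81/3844 ≈ 0.021072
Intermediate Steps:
f(y) = -y/2
f(9/(-31))² = (-9/(2*(-31)))² = (-9*(-1)/(2*31))² = (-½*(-9/31))² = (9/62)² = 81/3844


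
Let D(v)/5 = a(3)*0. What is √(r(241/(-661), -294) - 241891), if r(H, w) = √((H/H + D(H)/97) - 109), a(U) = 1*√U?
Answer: √(-241891 + 6*I*√3) ≈ 0.011 + 491.82*I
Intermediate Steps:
a(U) = √U
D(v) = 0 (D(v) = 5*(√3*0) = 5*0 = 0)
r(H, w) = 6*I*√3 (r(H, w) = √((H/H + 0/97) - 109) = √((1 + 0*(1/97)) - 109) = √((1 + 0) - 109) = √(1 - 109) = √(-108) = 6*I*√3)
√(r(241/(-661), -294) - 241891) = √(6*I*√3 - 241891) = √(-241891 + 6*I*√3)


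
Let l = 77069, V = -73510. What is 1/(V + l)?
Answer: 1/3559 ≈ 0.00028098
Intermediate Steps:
1/(V + l) = 1/(-73510 + 77069) = 1/3559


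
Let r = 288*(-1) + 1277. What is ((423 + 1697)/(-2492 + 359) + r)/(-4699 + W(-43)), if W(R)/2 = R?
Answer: -2107417/10206405 ≈ -0.20648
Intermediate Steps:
W(R) = 2*R
r = 989 (r = -288 + 1277 = 989)
((423 + 1697)/(-2492 + 359) + r)/(-4699 + W(-43)) = ((423 + 1697)/(-2492 + 359) + 989)/(-4699 + 2*(-43)) = (2120/(-2133) + 989)/(-4699 - 86) = (2120*(-1/2133) + 989)/(-4785) = (-2120/2133 + 989)*(-1/4785) = (2107417/2133)*(-1/4785) = -2107417/10206405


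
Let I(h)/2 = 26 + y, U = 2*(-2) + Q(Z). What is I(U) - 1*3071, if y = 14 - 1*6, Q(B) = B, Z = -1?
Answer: -3003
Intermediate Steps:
y = 8 (y = 14 - 6 = 8)
U = -5 (U = 2*(-2) - 1 = -4 - 1 = -5)
I(h) = 68 (I(h) = 2*(26 + 8) = 2*34 = 68)
I(U) - 1*3071 = 68 - 1*3071 = 68 - 3071 = -3003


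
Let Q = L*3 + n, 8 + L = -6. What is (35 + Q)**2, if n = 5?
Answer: 4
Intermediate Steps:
L = -14 (L = -8 - 6 = -14)
Q = -37 (Q = -14*3 + 5 = -42 + 5 = -37)
(35 + Q)**2 = (35 - 37)**2 = (-2)**2 = 4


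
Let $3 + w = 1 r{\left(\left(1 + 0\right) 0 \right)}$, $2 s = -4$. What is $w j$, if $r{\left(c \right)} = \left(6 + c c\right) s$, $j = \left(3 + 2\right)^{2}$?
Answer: $-375$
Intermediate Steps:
$j = 25$ ($j = 5^{2} = 25$)
$s = -2$ ($s = \frac{1}{2} \left(-4\right) = -2$)
$r{\left(c \right)} = -12 - 2 c^{2}$ ($r{\left(c \right)} = \left(6 + c c\right) \left(-2\right) = \left(6 + c^{2}\right) \left(-2\right) = -12 - 2 c^{2}$)
$w = -15$ ($w = -3 + 1 \left(-12 - 2 \left(\left(1 + 0\right) 0\right)^{2}\right) = -3 + 1 \left(-12 - 2 \left(1 \cdot 0\right)^{2}\right) = -3 + 1 \left(-12 - 2 \cdot 0^{2}\right) = -3 + 1 \left(-12 - 0\right) = -3 + 1 \left(-12 + 0\right) = -3 + 1 \left(-12\right) = -3 - 12 = -15$)
$w j = \left(-15\right) 25 = -375$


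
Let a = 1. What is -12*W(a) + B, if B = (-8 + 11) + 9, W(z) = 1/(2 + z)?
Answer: 8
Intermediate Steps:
B = 12 (B = 3 + 9 = 12)
-12*W(a) + B = -12/(2 + 1) + 12 = -12/3 + 12 = -12*⅓ + 12 = -4 + 12 = 8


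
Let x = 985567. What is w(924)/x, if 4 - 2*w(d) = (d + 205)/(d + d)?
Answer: 6263/3642655632 ≈ 1.7194e-6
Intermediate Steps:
w(d) = 2 - (205 + d)/(4*d) (w(d) = 2 - (d + 205)/(2*(d + d)) = 2 - (205 + d)/(2*(2*d)) = 2 - (205 + d)*1/(2*d)/2 = 2 - (205 + d)/(4*d))
w(924)/x = ((1/4)*(-205 + 7*924)/924)/985567 = ((1/4)*(1/924)*(-205 + 6468))*(1/985567) = ((1/4)*(1/924)*6263)*(1/985567) = (6263/3696)*(1/985567) = 6263/3642655632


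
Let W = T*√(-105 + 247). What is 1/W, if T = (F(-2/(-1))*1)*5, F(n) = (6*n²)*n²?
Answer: √142/68160 ≈ 0.00017483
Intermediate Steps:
F(n) = 6*n⁴
T = 480 (T = ((6*(-2/(-1))⁴)*1)*5 = ((6*(-2*(-1))⁴)*1)*5 = ((6*2⁴)*1)*5 = ((6*16)*1)*5 = (96*1)*5 = 96*5 = 480)
W = 480*√142 (W = 480*√(-105 + 247) = 480*√142 ≈ 5719.9)
1/W = 1/(480*√142) = √142/68160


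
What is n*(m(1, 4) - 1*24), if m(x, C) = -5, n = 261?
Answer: -7569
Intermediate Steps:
n*(m(1, 4) - 1*24) = 261*(-5 - 1*24) = 261*(-5 - 24) = 261*(-29) = -7569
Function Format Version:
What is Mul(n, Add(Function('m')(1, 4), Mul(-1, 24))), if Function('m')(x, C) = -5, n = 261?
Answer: -7569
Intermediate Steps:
Mul(n, Add(Function('m')(1, 4), Mul(-1, 24))) = Mul(261, Add(-5, Mul(-1, 24))) = Mul(261, Add(-5, -24)) = Mul(261, -29) = -7569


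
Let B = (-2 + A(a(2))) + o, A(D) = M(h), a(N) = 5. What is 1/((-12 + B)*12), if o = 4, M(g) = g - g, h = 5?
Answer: -1/120 ≈ -0.0083333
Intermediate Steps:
M(g) = 0
A(D) = 0
B = 2 (B = (-2 + 0) + 4 = -2 + 4 = 2)
1/((-12 + B)*12) = 1/((-12 + 2)*12) = 1/(-10*12) = 1/(-120) = -1/120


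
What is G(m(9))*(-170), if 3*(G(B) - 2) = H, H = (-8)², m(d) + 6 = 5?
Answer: -11900/3 ≈ -3966.7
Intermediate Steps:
m(d) = -1 (m(d) = -6 + 5 = -1)
H = 64
G(B) = 70/3 (G(B) = 2 + (⅓)*64 = 2 + 64/3 = 70/3)
G(m(9))*(-170) = (70/3)*(-170) = -11900/3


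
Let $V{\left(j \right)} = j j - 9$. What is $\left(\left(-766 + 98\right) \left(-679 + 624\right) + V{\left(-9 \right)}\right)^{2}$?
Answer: $1355123344$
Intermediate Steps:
$V{\left(j \right)} = -9 + j^{2}$ ($V{\left(j \right)} = j^{2} - 9 = -9 + j^{2}$)
$\left(\left(-766 + 98\right) \left(-679 + 624\right) + V{\left(-9 \right)}\right)^{2} = \left(\left(-766 + 98\right) \left(-679 + 624\right) - \left(9 - \left(-9\right)^{2}\right)\right)^{2} = \left(\left(-668\right) \left(-55\right) + \left(-9 + 81\right)\right)^{2} = \left(36740 + 72\right)^{2} = 36812^{2} = 1355123344$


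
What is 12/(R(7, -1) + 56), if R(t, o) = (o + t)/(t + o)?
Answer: 4/19 ≈ 0.21053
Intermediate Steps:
R(t, o) = 1 (R(t, o) = (o + t)/(o + t) = 1)
12/(R(7, -1) + 56) = 12/(1 + 56) = 12/57 = (1/57)*12 = 4/19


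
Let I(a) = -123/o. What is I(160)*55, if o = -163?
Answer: 6765/163 ≈ 41.503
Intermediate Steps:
I(a) = 123/163 (I(a) = -123/(-163) = -123*(-1/163) = 123/163)
I(160)*55 = (123/163)*55 = 6765/163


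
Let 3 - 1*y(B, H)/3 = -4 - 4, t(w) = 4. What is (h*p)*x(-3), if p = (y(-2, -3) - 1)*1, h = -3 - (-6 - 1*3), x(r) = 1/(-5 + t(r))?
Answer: -192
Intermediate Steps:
y(B, H) = 33 (y(B, H) = 9 - 3*(-4 - 4) = 9 - 3*(-8) = 9 + 24 = 33)
x(r) = -1 (x(r) = 1/(-5 + 4) = 1/(-1) = -1)
h = 6 (h = -3 - (-6 - 3) = -3 - 1*(-9) = -3 + 9 = 6)
p = 32 (p = (33 - 1)*1 = 32*1 = 32)
(h*p)*x(-3) = (6*32)*(-1) = 192*(-1) = -192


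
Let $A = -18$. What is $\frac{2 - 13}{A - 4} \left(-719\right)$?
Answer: $- \frac{719}{2} \approx -359.5$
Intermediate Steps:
$\frac{2 - 13}{A - 4} \left(-719\right) = \frac{2 - 13}{-18 - 4} \left(-719\right) = - \frac{11}{-22} \left(-719\right) = \left(-11\right) \left(- \frac{1}{22}\right) \left(-719\right) = \frac{1}{2} \left(-719\right) = - \frac{719}{2}$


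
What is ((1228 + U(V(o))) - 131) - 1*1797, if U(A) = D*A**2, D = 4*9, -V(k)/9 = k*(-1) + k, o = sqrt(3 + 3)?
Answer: -700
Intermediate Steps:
o = sqrt(6) ≈ 2.4495
V(k) = 0 (V(k) = -9*(k*(-1) + k) = -9*(-k + k) = -9*0 = 0)
D = 36
U(A) = 36*A**2
((1228 + U(V(o))) - 131) - 1*1797 = ((1228 + 36*0**2) - 131) - 1*1797 = ((1228 + 36*0) - 131) - 1797 = ((1228 + 0) - 131) - 1797 = (1228 - 131) - 1797 = 1097 - 1797 = -700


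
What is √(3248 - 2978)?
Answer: 3*√30 ≈ 16.432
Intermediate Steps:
√(3248 - 2978) = √270 = 3*√30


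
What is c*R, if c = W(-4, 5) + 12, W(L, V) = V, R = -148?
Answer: -2516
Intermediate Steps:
c = 17 (c = 5 + 12 = 17)
c*R = 17*(-148) = -2516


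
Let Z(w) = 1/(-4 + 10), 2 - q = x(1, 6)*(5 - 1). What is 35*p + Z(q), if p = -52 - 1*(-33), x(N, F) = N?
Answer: -3989/6 ≈ -664.83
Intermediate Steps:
q = -2 (q = 2 - (5 - 1) = 2 - 4 = -2)
p = -19 (p = -52 + 33 = -19)
Z(w) = ⅙ (Z(w) = 1/6 = ⅙)
35*p + Z(q) = 35*(-19) + ⅙ = -665 + ⅙ = -3989/6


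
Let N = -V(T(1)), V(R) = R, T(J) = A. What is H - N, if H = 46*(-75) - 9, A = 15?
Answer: -3444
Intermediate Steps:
T(J) = 15
N = -15 (N = -1*15 = -15)
H = -3459 (H = -3450 - 9 = -3459)
H - N = -3459 - 1*(-15) = -3459 + 15 = -3444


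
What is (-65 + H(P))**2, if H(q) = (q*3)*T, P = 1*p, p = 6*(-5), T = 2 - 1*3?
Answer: 625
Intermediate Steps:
T = -1 (T = 2 - 3 = -1)
p = -30
P = -30 (P = 1*(-30) = -30)
H(q) = -3*q (H(q) = (q*3)*(-1) = (3*q)*(-1) = -3*q)
(-65 + H(P))**2 = (-65 - 3*(-30))**2 = (-65 + 90)**2 = 25**2 = 625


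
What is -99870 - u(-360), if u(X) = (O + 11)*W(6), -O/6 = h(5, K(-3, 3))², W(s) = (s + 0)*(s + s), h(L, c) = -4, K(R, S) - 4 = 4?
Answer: -93750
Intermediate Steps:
K(R, S) = 8 (K(R, S) = 4 + 4 = 8)
W(s) = 2*s² (W(s) = s*(2*s) = 2*s²)
O = -96 (O = -6*(-4)² = -6*16 = -96)
u(X) = -6120 (u(X) = (-96 + 11)*(2*6²) = -170*36 = -85*72 = -6120)
-99870 - u(-360) = -99870 - 1*(-6120) = -99870 + 6120 = -93750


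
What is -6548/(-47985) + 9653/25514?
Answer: 630264877/1224289290 ≈ 0.51480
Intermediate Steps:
-6548/(-47985) + 9653/25514 = -6548*(-1/47985) + 9653*(1/25514) = 6548/47985 + 9653/25514 = 630264877/1224289290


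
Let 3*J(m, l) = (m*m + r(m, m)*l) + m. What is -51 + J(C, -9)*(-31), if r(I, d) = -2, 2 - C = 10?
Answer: -2447/3 ≈ -815.67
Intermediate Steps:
C = -8 (C = 2 - 1*10 = 2 - 10 = -8)
J(m, l) = -2*l/3 + m/3 + m**2/3 (J(m, l) = ((m*m - 2*l) + m)/3 = ((m**2 - 2*l) + m)/3 = (m + m**2 - 2*l)/3 = -2*l/3 + m/3 + m**2/3)
-51 + J(C, -9)*(-31) = -51 + (-2/3*(-9) + (1/3)*(-8) + (1/3)*(-8)**2)*(-31) = -51 + (6 - 8/3 + (1/3)*64)*(-31) = -51 + (6 - 8/3 + 64/3)*(-31) = -51 + (74/3)*(-31) = -51 - 2294/3 = -2447/3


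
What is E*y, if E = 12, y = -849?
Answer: -10188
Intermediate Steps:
E*y = 12*(-849) = -10188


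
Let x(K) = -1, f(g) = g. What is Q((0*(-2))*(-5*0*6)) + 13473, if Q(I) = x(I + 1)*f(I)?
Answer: 13473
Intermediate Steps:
Q(I) = -I
Q((0*(-2))*(-5*0*6)) + 13473 = -0*(-2)*-5*0*6 + 13473 = -0*0*6 + 13473 = -0*0 + 13473 = -1*0 + 13473 = 0 + 13473 = 13473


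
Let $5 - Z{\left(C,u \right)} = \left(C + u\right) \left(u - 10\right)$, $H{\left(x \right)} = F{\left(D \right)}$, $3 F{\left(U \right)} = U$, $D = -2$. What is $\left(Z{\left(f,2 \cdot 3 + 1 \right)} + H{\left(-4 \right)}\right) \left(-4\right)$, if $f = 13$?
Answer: $- \frac{772}{3} \approx -257.33$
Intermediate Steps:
$F{\left(U \right)} = \frac{U}{3}$
$H{\left(x \right)} = - \frac{2}{3}$ ($H{\left(x \right)} = \frac{1}{3} \left(-2\right) = - \frac{2}{3}$)
$Z{\left(C,u \right)} = 5 - \left(-10 + u\right) \left(C + u\right)$ ($Z{\left(C,u \right)} = 5 - \left(C + u\right) \left(u - 10\right) = 5 - \left(C + u\right) \left(-10 + u\right) = 5 - \left(-10 + u\right) \left(C + u\right)$)
$\left(Z{\left(f,2 \cdot 3 + 1 \right)} + H{\left(-4 \right)}\right) \left(-4\right) = \left(\left(5 - \left(2 \cdot 3 + 1\right)^{2} + 10 \cdot 13 + 10 \left(2 \cdot 3 + 1\right) - 13 \left(2 \cdot 3 + 1\right)\right) - \frac{2}{3}\right) \left(-4\right) = \left(\left(5 - \left(6 + 1\right)^{2} + 130 + 10 \left(6 + 1\right) - 13 \left(6 + 1\right)\right) - \frac{2}{3}\right) \left(-4\right) = \left(\left(5 - 7^{2} + 130 + 10 \cdot 7 - 13 \cdot 7\right) - \frac{2}{3}\right) \left(-4\right) = \left(\left(5 - 49 + 130 + 70 - 91\right) - \frac{2}{3}\right) \left(-4\right) = \left(65 - \frac{2}{3}\right) \left(-4\right) = \frac{193}{3} \left(-4\right) = - \frac{772}{3}$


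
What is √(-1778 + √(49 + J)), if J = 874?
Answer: √(-1778 + √923) ≈ 41.805*I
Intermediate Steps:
√(-1778 + √(49 + J)) = √(-1778 + √(49 + 874)) = √(-1778 + √923)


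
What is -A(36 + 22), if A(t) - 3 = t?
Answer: -61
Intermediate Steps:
A(t) = 3 + t
-A(36 + 22) = -(3 + (36 + 22)) = -(3 + 58) = -1*61 = -61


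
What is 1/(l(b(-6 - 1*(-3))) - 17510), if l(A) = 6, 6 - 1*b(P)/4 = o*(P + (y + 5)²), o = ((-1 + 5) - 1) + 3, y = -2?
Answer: -1/17504 ≈ -5.7130e-5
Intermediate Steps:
o = 6 (o = (4 - 1) + 3 = 3 + 3 = 6)
b(P) = -192 - 24*P (b(P) = 24 - 24*(P + (-2 + 5)²) = 24 - 24*(P + 3²) = 24 - 24*(P + 9) = 24 - 24*(9 + P) = 24 - 4*(54 + 6*P) = 24 + (-216 - 24*P) = -192 - 24*P)
1/(l(b(-6 - 1*(-3))) - 17510) = 1/(6 - 17510) = 1/(-17504) = -1/17504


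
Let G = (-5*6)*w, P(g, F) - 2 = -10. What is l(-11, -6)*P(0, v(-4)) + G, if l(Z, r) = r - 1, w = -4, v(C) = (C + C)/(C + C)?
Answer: 176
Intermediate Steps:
v(C) = 1 (v(C) = (2*C)/((2*C)) = (2*C)*(1/(2*C)) = 1)
P(g, F) = -8 (P(g, F) = 2 - 10 = -8)
l(Z, r) = -1 + r
G = 120 (G = -5*6*(-4) = -30*(-4) = 120)
l(-11, -6)*P(0, v(-4)) + G = (-1 - 6)*(-8) + 120 = -7*(-8) + 120 = 56 + 120 = 176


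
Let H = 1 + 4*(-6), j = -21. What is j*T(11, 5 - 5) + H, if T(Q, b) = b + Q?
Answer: -254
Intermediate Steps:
T(Q, b) = Q + b
H = -23 (H = 1 - 24 = -23)
j*T(11, 5 - 5) + H = -21*(11 + (5 - 5)) - 23 = -21*(11 + 0) - 23 = -21*11 - 23 = -231 - 23 = -254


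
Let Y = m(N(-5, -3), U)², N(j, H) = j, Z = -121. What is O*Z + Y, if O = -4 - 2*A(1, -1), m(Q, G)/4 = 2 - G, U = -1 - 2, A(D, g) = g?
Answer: 642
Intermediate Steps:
U = -3
m(Q, G) = 8 - 4*G (m(Q, G) = 4*(2 - G) = 8 - 4*G)
O = -2 (O = -4 - 2*(-1) = -4 + 2 = -2)
Y = 400 (Y = (8 - 4*(-3))² = (8 + 12)² = 20² = 400)
O*Z + Y = -2*(-121) + 400 = 242 + 400 = 642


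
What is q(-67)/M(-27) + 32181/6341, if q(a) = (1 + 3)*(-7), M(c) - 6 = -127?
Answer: 239497/45133 ≈ 5.3065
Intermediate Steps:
M(c) = -121 (M(c) = 6 - 127 = -121)
q(a) = -28 (q(a) = 4*(-7) = -28)
q(-67)/M(-27) + 32181/6341 = -28/(-121) + 32181/6341 = -28*(-1/121) + 32181*(1/6341) = 28/121 + 1893/373 = 239497/45133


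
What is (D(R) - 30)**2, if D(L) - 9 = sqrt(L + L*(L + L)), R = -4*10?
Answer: 3601 - 84*sqrt(790) ≈ 1240.0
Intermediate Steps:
R = -40
D(L) = 9 + sqrt(L + 2*L**2) (D(L) = 9 + sqrt(L + L*(L + L)) = 9 + sqrt(L + L*(2*L)) = 9 + sqrt(L + 2*L**2))
(D(R) - 30)**2 = ((9 + sqrt(-40*(1 + 2*(-40)))) - 30)**2 = ((9 + sqrt(-40*(1 - 80))) - 30)**2 = ((9 + sqrt(-40*(-79))) - 30)**2 = ((9 + sqrt(3160)) - 30)**2 = ((9 + 2*sqrt(790)) - 30)**2 = (-21 + 2*sqrt(790))**2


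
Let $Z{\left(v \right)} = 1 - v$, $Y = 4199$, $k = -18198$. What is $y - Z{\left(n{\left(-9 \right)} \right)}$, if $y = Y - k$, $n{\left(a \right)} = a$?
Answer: $22387$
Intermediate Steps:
$y = 22397$ ($y = 4199 - -18198 = 4199 + 18198 = 22397$)
$y - Z{\left(n{\left(-9 \right)} \right)} = 22397 - \left(1 - -9\right) = 22397 - \left(1 + 9\right) = 22397 - 10 = 22387$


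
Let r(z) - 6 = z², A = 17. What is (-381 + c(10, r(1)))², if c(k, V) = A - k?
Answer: 139876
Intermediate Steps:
r(z) = 6 + z²
c(k, V) = 17 - k
(-381 + c(10, r(1)))² = (-381 + (17 - 1*10))² = (-381 + (17 - 10))² = (-381 + 7)² = (-374)² = 139876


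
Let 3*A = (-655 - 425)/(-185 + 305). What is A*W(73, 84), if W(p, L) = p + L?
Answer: -471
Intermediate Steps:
W(p, L) = L + p
A = -3 (A = ((-655 - 425)/(-185 + 305))/3 = (-1080/120)/3 = (-1080*1/120)/3 = (⅓)*(-9) = -3)
A*W(73, 84) = -3*(84 + 73) = -3*157 = -471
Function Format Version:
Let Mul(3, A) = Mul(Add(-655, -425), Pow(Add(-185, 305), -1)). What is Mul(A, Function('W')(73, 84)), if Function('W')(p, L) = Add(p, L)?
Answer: -471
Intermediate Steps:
Function('W')(p, L) = Add(L, p)
A = -3 (A = Mul(Rational(1, 3), Mul(Add(-655, -425), Pow(Add(-185, 305), -1))) = Mul(Rational(1, 3), Mul(-1080, Pow(120, -1))) = Mul(Rational(1, 3), Mul(-1080, Rational(1, 120))) = Mul(Rational(1, 3), -9) = -3)
Mul(A, Function('W')(73, 84)) = Mul(-3, Add(84, 73)) = Mul(-3, 157) = -471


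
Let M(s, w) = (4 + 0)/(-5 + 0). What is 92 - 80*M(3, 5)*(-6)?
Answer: -292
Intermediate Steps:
M(s, w) = -4/5 (M(s, w) = 4/(-5) = 4*(-1/5) = -4/5)
92 - 80*M(3, 5)*(-6) = 92 - (-64)*(-6) = 92 - 80*24/5 = 92 - 384 = -292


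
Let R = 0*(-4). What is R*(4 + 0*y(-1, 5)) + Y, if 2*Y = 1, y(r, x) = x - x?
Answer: ½ ≈ 0.50000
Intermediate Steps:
y(r, x) = 0
R = 0
Y = ½ (Y = (½)*1 = ½ ≈ 0.50000)
R*(4 + 0*y(-1, 5)) + Y = 0*(4 + 0*0) + ½ = 0*(4 + 0) + ½ = 0*4 + ½ = 0 + ½ = ½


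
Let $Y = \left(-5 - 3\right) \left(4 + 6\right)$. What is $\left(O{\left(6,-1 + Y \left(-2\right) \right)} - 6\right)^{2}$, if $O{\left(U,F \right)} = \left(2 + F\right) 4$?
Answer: $407044$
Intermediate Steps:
$Y = -80$ ($Y = \left(-8\right) 10 = -80$)
$O{\left(U,F \right)} = 8 + 4 F$
$\left(O{\left(6,-1 + Y \left(-2\right) \right)} - 6\right)^{2} = \left(\left(8 + 4 \left(-1 - -160\right)\right) - 6\right)^{2} = \left(\left(8 + 4 \left(-1 + 160\right)\right) - 6\right)^{2} = \left(\left(8 + 4 \cdot 159\right) - 6\right)^{2} = \left(\left(8 + 636\right) - 6\right)^{2} = \left(644 - 6\right)^{2} = 638^{2} = 407044$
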